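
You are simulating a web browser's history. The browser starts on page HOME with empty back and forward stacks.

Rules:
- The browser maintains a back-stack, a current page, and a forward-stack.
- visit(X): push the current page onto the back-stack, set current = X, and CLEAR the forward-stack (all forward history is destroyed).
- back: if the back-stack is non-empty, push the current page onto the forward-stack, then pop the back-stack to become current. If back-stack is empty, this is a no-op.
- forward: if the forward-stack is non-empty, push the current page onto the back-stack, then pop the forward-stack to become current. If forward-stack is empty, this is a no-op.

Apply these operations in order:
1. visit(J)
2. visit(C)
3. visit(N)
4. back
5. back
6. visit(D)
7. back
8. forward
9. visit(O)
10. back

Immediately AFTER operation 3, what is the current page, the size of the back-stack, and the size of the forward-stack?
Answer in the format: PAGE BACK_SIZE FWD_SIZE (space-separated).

After 1 (visit(J)): cur=J back=1 fwd=0
After 2 (visit(C)): cur=C back=2 fwd=0
After 3 (visit(N)): cur=N back=3 fwd=0

N 3 0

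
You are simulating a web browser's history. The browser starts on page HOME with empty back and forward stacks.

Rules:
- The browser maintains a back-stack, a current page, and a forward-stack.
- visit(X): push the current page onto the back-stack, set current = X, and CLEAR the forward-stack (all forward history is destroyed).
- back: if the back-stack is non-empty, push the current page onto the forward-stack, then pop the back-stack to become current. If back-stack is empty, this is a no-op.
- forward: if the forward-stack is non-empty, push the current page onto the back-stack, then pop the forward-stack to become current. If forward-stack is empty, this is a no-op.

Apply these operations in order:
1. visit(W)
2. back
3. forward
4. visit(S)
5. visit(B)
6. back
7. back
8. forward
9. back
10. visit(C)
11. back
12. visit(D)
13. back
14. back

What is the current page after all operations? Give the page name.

After 1 (visit(W)): cur=W back=1 fwd=0
After 2 (back): cur=HOME back=0 fwd=1
After 3 (forward): cur=W back=1 fwd=0
After 4 (visit(S)): cur=S back=2 fwd=0
After 5 (visit(B)): cur=B back=3 fwd=0
After 6 (back): cur=S back=2 fwd=1
After 7 (back): cur=W back=1 fwd=2
After 8 (forward): cur=S back=2 fwd=1
After 9 (back): cur=W back=1 fwd=2
After 10 (visit(C)): cur=C back=2 fwd=0
After 11 (back): cur=W back=1 fwd=1
After 12 (visit(D)): cur=D back=2 fwd=0
After 13 (back): cur=W back=1 fwd=1
After 14 (back): cur=HOME back=0 fwd=2

Answer: HOME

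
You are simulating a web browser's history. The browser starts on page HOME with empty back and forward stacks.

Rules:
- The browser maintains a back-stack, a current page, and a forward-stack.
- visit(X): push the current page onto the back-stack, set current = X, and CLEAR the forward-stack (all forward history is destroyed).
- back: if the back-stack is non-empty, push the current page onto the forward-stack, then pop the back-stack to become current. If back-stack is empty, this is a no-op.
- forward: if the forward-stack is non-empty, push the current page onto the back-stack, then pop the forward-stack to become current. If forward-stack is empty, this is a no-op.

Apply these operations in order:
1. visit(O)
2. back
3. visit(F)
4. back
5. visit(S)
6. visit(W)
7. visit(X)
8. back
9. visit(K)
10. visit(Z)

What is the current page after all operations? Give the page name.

After 1 (visit(O)): cur=O back=1 fwd=0
After 2 (back): cur=HOME back=0 fwd=1
After 3 (visit(F)): cur=F back=1 fwd=0
After 4 (back): cur=HOME back=0 fwd=1
After 5 (visit(S)): cur=S back=1 fwd=0
After 6 (visit(W)): cur=W back=2 fwd=0
After 7 (visit(X)): cur=X back=3 fwd=0
After 8 (back): cur=W back=2 fwd=1
After 9 (visit(K)): cur=K back=3 fwd=0
After 10 (visit(Z)): cur=Z back=4 fwd=0

Answer: Z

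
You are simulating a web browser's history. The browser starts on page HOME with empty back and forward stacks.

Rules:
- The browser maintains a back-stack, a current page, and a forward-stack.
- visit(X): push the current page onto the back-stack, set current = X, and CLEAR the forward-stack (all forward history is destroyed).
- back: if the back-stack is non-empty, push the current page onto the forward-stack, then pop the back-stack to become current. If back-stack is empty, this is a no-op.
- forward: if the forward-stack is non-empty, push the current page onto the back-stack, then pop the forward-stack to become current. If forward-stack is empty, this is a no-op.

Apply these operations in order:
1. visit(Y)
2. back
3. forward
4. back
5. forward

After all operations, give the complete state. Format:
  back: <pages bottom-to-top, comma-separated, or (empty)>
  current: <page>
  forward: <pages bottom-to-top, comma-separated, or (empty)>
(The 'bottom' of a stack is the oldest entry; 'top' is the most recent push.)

Answer: back: HOME
current: Y
forward: (empty)

Derivation:
After 1 (visit(Y)): cur=Y back=1 fwd=0
After 2 (back): cur=HOME back=0 fwd=1
After 3 (forward): cur=Y back=1 fwd=0
After 4 (back): cur=HOME back=0 fwd=1
After 5 (forward): cur=Y back=1 fwd=0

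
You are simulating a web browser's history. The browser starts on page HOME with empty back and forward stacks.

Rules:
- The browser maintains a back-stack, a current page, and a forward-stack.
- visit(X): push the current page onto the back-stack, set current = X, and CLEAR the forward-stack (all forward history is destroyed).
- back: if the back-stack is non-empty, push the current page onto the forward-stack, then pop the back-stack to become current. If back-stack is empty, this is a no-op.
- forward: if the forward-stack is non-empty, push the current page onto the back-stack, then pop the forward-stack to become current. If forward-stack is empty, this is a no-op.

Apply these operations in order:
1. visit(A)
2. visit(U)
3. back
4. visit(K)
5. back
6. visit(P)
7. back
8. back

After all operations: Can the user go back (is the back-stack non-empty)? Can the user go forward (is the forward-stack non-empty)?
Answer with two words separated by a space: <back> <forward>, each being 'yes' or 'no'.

After 1 (visit(A)): cur=A back=1 fwd=0
After 2 (visit(U)): cur=U back=2 fwd=0
After 3 (back): cur=A back=1 fwd=1
After 4 (visit(K)): cur=K back=2 fwd=0
After 5 (back): cur=A back=1 fwd=1
After 6 (visit(P)): cur=P back=2 fwd=0
After 7 (back): cur=A back=1 fwd=1
After 8 (back): cur=HOME back=0 fwd=2

Answer: no yes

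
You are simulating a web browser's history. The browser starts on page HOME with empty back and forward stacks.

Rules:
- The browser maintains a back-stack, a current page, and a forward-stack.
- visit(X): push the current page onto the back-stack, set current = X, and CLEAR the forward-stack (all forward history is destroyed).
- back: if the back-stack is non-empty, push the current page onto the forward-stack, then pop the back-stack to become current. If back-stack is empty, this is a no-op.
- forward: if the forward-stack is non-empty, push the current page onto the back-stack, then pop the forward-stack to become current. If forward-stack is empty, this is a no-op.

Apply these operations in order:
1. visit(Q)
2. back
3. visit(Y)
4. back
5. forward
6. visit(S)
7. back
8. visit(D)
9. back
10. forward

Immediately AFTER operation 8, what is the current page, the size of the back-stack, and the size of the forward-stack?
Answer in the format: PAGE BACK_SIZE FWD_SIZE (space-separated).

After 1 (visit(Q)): cur=Q back=1 fwd=0
After 2 (back): cur=HOME back=0 fwd=1
After 3 (visit(Y)): cur=Y back=1 fwd=0
After 4 (back): cur=HOME back=0 fwd=1
After 5 (forward): cur=Y back=1 fwd=0
After 6 (visit(S)): cur=S back=2 fwd=0
After 7 (back): cur=Y back=1 fwd=1
After 8 (visit(D)): cur=D back=2 fwd=0

D 2 0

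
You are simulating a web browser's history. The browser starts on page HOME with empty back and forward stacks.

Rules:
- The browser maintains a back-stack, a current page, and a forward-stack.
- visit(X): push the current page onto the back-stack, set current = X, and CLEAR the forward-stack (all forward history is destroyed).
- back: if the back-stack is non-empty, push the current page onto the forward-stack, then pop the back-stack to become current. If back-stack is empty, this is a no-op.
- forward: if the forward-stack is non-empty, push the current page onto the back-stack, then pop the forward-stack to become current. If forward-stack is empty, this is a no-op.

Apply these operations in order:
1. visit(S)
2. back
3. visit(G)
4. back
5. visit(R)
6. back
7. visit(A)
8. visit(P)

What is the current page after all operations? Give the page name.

After 1 (visit(S)): cur=S back=1 fwd=0
After 2 (back): cur=HOME back=0 fwd=1
After 3 (visit(G)): cur=G back=1 fwd=0
After 4 (back): cur=HOME back=0 fwd=1
After 5 (visit(R)): cur=R back=1 fwd=0
After 6 (back): cur=HOME back=0 fwd=1
After 7 (visit(A)): cur=A back=1 fwd=0
After 8 (visit(P)): cur=P back=2 fwd=0

Answer: P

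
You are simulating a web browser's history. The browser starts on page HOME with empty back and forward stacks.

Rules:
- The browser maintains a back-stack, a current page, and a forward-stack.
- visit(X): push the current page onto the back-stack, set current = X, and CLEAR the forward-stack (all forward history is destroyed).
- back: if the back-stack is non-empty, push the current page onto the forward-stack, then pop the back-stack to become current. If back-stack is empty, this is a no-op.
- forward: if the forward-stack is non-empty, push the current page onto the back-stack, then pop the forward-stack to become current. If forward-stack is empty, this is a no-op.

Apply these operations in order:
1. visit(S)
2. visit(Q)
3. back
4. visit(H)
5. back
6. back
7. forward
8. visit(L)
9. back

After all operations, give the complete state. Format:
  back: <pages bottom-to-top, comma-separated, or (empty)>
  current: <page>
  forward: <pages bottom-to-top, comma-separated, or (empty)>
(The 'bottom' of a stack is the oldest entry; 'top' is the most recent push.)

Answer: back: HOME
current: S
forward: L

Derivation:
After 1 (visit(S)): cur=S back=1 fwd=0
After 2 (visit(Q)): cur=Q back=2 fwd=0
After 3 (back): cur=S back=1 fwd=1
After 4 (visit(H)): cur=H back=2 fwd=0
After 5 (back): cur=S back=1 fwd=1
After 6 (back): cur=HOME back=0 fwd=2
After 7 (forward): cur=S back=1 fwd=1
After 8 (visit(L)): cur=L back=2 fwd=0
After 9 (back): cur=S back=1 fwd=1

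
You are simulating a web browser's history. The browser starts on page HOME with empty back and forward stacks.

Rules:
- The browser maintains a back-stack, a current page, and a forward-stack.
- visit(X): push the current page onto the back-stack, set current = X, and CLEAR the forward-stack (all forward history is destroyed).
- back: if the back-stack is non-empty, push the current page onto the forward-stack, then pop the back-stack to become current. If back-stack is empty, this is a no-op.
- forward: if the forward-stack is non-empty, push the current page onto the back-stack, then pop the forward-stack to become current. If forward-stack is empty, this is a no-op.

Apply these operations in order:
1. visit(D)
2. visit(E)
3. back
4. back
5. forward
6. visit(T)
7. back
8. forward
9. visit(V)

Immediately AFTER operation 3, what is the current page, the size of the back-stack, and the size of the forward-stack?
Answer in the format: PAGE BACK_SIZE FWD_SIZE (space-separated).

After 1 (visit(D)): cur=D back=1 fwd=0
After 2 (visit(E)): cur=E back=2 fwd=0
After 3 (back): cur=D back=1 fwd=1

D 1 1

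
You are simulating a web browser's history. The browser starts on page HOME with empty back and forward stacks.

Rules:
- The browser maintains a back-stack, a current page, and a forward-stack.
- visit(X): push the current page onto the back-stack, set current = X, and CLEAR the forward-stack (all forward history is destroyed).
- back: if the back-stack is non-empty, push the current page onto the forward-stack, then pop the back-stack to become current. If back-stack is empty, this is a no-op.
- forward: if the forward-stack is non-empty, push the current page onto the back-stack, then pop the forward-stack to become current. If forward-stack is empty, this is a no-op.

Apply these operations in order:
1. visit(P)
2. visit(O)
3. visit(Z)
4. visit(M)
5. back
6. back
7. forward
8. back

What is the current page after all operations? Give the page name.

Answer: O

Derivation:
After 1 (visit(P)): cur=P back=1 fwd=0
After 2 (visit(O)): cur=O back=2 fwd=0
After 3 (visit(Z)): cur=Z back=3 fwd=0
After 4 (visit(M)): cur=M back=4 fwd=0
After 5 (back): cur=Z back=3 fwd=1
After 6 (back): cur=O back=2 fwd=2
After 7 (forward): cur=Z back=3 fwd=1
After 8 (back): cur=O back=2 fwd=2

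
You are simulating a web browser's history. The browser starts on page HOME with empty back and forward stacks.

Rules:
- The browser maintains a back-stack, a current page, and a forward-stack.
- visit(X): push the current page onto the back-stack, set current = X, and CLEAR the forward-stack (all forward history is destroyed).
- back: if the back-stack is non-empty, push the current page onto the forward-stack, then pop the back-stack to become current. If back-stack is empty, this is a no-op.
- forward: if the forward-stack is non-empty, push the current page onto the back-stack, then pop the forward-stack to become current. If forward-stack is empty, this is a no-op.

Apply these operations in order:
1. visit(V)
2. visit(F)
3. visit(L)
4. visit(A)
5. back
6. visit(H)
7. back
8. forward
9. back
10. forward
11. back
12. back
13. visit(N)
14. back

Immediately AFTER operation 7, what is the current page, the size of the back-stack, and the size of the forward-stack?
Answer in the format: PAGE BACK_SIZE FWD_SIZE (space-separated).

After 1 (visit(V)): cur=V back=1 fwd=0
After 2 (visit(F)): cur=F back=2 fwd=0
After 3 (visit(L)): cur=L back=3 fwd=0
After 4 (visit(A)): cur=A back=4 fwd=0
After 5 (back): cur=L back=3 fwd=1
After 6 (visit(H)): cur=H back=4 fwd=0
After 7 (back): cur=L back=3 fwd=1

L 3 1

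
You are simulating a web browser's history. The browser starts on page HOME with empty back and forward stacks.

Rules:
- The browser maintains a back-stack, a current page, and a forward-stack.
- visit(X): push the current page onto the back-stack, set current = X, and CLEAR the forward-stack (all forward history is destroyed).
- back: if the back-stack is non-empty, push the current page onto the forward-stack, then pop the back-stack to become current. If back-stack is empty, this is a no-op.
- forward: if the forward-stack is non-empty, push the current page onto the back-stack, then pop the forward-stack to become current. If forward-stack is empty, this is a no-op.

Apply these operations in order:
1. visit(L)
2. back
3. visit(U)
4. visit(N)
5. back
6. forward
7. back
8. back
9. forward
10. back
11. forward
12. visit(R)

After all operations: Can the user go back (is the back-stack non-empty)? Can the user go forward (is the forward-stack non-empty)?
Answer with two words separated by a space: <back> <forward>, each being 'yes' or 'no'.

Answer: yes no

Derivation:
After 1 (visit(L)): cur=L back=1 fwd=0
After 2 (back): cur=HOME back=0 fwd=1
After 3 (visit(U)): cur=U back=1 fwd=0
After 4 (visit(N)): cur=N back=2 fwd=0
After 5 (back): cur=U back=1 fwd=1
After 6 (forward): cur=N back=2 fwd=0
After 7 (back): cur=U back=1 fwd=1
After 8 (back): cur=HOME back=0 fwd=2
After 9 (forward): cur=U back=1 fwd=1
After 10 (back): cur=HOME back=0 fwd=2
After 11 (forward): cur=U back=1 fwd=1
After 12 (visit(R)): cur=R back=2 fwd=0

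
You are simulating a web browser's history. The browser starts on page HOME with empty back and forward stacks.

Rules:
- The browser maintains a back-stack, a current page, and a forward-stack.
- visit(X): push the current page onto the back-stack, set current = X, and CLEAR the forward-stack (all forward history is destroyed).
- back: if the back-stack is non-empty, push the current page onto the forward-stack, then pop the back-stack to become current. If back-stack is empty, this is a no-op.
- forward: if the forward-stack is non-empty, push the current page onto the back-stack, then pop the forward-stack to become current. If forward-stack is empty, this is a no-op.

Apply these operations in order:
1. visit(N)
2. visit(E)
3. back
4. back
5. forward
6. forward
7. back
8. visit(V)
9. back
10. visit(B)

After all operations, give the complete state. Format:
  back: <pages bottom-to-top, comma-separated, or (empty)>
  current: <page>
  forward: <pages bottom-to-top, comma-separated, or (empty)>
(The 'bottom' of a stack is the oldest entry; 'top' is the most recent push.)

After 1 (visit(N)): cur=N back=1 fwd=0
After 2 (visit(E)): cur=E back=2 fwd=0
After 3 (back): cur=N back=1 fwd=1
After 4 (back): cur=HOME back=0 fwd=2
After 5 (forward): cur=N back=1 fwd=1
After 6 (forward): cur=E back=2 fwd=0
After 7 (back): cur=N back=1 fwd=1
After 8 (visit(V)): cur=V back=2 fwd=0
After 9 (back): cur=N back=1 fwd=1
After 10 (visit(B)): cur=B back=2 fwd=0

Answer: back: HOME,N
current: B
forward: (empty)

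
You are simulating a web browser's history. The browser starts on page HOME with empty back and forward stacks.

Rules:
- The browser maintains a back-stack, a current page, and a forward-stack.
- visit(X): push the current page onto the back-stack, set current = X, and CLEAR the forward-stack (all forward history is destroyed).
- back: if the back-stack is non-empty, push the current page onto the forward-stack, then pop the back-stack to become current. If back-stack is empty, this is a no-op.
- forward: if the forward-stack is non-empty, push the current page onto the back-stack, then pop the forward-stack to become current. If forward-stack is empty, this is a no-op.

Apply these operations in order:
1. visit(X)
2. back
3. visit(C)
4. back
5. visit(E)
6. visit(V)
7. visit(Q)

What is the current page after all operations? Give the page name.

Answer: Q

Derivation:
After 1 (visit(X)): cur=X back=1 fwd=0
After 2 (back): cur=HOME back=0 fwd=1
After 3 (visit(C)): cur=C back=1 fwd=0
After 4 (back): cur=HOME back=0 fwd=1
After 5 (visit(E)): cur=E back=1 fwd=0
After 6 (visit(V)): cur=V back=2 fwd=0
After 7 (visit(Q)): cur=Q back=3 fwd=0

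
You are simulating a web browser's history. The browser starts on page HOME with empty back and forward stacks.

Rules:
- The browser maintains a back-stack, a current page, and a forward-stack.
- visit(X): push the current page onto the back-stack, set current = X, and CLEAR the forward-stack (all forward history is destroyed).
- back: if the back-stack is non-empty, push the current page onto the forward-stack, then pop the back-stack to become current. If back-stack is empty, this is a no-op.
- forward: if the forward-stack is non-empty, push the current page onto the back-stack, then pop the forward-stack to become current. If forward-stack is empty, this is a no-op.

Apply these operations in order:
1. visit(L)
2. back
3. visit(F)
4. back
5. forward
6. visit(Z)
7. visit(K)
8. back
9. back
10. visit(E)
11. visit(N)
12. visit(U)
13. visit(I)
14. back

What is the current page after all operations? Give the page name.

Answer: U

Derivation:
After 1 (visit(L)): cur=L back=1 fwd=0
After 2 (back): cur=HOME back=0 fwd=1
After 3 (visit(F)): cur=F back=1 fwd=0
After 4 (back): cur=HOME back=0 fwd=1
After 5 (forward): cur=F back=1 fwd=0
After 6 (visit(Z)): cur=Z back=2 fwd=0
After 7 (visit(K)): cur=K back=3 fwd=0
After 8 (back): cur=Z back=2 fwd=1
After 9 (back): cur=F back=1 fwd=2
After 10 (visit(E)): cur=E back=2 fwd=0
After 11 (visit(N)): cur=N back=3 fwd=0
After 12 (visit(U)): cur=U back=4 fwd=0
After 13 (visit(I)): cur=I back=5 fwd=0
After 14 (back): cur=U back=4 fwd=1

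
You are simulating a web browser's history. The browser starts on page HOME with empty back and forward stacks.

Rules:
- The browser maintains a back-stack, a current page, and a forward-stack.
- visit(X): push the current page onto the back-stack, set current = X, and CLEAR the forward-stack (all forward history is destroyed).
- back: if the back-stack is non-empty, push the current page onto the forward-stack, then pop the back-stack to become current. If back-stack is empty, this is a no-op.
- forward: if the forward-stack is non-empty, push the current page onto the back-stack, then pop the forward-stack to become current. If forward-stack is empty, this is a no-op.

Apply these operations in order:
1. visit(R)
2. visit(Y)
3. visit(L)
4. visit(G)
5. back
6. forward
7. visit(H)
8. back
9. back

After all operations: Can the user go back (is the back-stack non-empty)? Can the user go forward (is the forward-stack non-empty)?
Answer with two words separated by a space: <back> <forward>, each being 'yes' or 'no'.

Answer: yes yes

Derivation:
After 1 (visit(R)): cur=R back=1 fwd=0
After 2 (visit(Y)): cur=Y back=2 fwd=0
After 3 (visit(L)): cur=L back=3 fwd=0
After 4 (visit(G)): cur=G back=4 fwd=0
After 5 (back): cur=L back=3 fwd=1
After 6 (forward): cur=G back=4 fwd=0
After 7 (visit(H)): cur=H back=5 fwd=0
After 8 (back): cur=G back=4 fwd=1
After 9 (back): cur=L back=3 fwd=2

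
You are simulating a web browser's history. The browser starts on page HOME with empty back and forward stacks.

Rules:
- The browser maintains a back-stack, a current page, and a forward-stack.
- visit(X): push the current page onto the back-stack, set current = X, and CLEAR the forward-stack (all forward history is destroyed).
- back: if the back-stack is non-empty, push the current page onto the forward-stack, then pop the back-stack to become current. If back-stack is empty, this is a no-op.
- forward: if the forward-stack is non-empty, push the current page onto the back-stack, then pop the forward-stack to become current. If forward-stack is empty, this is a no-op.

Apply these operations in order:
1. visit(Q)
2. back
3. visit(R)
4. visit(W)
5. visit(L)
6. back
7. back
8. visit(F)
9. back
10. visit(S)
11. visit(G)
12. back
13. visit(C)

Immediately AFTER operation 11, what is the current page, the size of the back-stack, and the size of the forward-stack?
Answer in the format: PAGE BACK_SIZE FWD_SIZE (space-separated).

After 1 (visit(Q)): cur=Q back=1 fwd=0
After 2 (back): cur=HOME back=0 fwd=1
After 3 (visit(R)): cur=R back=1 fwd=0
After 4 (visit(W)): cur=W back=2 fwd=0
After 5 (visit(L)): cur=L back=3 fwd=0
After 6 (back): cur=W back=2 fwd=1
After 7 (back): cur=R back=1 fwd=2
After 8 (visit(F)): cur=F back=2 fwd=0
After 9 (back): cur=R back=1 fwd=1
After 10 (visit(S)): cur=S back=2 fwd=0
After 11 (visit(G)): cur=G back=3 fwd=0

G 3 0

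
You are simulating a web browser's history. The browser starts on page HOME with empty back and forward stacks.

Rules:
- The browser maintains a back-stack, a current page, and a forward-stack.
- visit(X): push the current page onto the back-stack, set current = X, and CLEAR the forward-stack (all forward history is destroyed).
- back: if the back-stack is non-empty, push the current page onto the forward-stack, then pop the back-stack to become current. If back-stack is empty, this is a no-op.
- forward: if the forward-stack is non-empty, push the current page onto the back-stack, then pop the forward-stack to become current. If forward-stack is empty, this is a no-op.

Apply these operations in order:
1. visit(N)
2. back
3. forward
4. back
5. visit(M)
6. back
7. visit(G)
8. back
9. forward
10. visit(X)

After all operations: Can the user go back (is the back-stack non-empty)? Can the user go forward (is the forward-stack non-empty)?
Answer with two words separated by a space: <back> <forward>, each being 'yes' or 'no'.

Answer: yes no

Derivation:
After 1 (visit(N)): cur=N back=1 fwd=0
After 2 (back): cur=HOME back=0 fwd=1
After 3 (forward): cur=N back=1 fwd=0
After 4 (back): cur=HOME back=0 fwd=1
After 5 (visit(M)): cur=M back=1 fwd=0
After 6 (back): cur=HOME back=0 fwd=1
After 7 (visit(G)): cur=G back=1 fwd=0
After 8 (back): cur=HOME back=0 fwd=1
After 9 (forward): cur=G back=1 fwd=0
After 10 (visit(X)): cur=X back=2 fwd=0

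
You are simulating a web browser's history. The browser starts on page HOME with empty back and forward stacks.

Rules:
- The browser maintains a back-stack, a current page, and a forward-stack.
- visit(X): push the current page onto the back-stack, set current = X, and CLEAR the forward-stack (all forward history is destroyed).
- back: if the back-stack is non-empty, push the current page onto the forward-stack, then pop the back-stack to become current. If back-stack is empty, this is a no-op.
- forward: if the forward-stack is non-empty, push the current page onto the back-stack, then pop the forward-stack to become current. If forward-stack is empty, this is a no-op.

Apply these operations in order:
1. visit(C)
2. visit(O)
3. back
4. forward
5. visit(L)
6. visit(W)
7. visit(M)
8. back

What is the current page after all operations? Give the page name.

Answer: W

Derivation:
After 1 (visit(C)): cur=C back=1 fwd=0
After 2 (visit(O)): cur=O back=2 fwd=0
After 3 (back): cur=C back=1 fwd=1
After 4 (forward): cur=O back=2 fwd=0
After 5 (visit(L)): cur=L back=3 fwd=0
After 6 (visit(W)): cur=W back=4 fwd=0
After 7 (visit(M)): cur=M back=5 fwd=0
After 8 (back): cur=W back=4 fwd=1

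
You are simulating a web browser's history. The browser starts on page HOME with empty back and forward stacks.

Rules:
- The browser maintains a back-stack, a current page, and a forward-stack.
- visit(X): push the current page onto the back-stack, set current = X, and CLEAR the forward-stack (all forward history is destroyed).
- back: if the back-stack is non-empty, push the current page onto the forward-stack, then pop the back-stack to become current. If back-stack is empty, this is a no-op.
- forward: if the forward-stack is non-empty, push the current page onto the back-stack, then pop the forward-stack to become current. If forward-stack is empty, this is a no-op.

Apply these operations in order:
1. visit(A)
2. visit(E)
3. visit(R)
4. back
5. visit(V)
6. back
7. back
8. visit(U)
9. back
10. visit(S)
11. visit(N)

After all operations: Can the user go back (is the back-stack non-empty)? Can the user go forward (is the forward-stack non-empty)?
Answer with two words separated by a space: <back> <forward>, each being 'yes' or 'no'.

Answer: yes no

Derivation:
After 1 (visit(A)): cur=A back=1 fwd=0
After 2 (visit(E)): cur=E back=2 fwd=0
After 3 (visit(R)): cur=R back=3 fwd=0
After 4 (back): cur=E back=2 fwd=1
After 5 (visit(V)): cur=V back=3 fwd=0
After 6 (back): cur=E back=2 fwd=1
After 7 (back): cur=A back=1 fwd=2
After 8 (visit(U)): cur=U back=2 fwd=0
After 9 (back): cur=A back=1 fwd=1
After 10 (visit(S)): cur=S back=2 fwd=0
After 11 (visit(N)): cur=N back=3 fwd=0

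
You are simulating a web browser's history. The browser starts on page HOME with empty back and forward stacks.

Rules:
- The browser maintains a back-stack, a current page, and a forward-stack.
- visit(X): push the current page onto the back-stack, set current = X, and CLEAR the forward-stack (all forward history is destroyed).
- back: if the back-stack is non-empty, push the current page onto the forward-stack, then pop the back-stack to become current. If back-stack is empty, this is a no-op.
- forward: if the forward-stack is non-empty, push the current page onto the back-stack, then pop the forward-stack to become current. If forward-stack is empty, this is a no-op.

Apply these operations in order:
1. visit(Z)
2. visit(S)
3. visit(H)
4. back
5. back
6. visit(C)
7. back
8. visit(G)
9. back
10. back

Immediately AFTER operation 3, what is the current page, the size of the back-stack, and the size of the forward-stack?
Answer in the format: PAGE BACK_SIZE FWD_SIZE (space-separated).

After 1 (visit(Z)): cur=Z back=1 fwd=0
After 2 (visit(S)): cur=S back=2 fwd=0
After 3 (visit(H)): cur=H back=3 fwd=0

H 3 0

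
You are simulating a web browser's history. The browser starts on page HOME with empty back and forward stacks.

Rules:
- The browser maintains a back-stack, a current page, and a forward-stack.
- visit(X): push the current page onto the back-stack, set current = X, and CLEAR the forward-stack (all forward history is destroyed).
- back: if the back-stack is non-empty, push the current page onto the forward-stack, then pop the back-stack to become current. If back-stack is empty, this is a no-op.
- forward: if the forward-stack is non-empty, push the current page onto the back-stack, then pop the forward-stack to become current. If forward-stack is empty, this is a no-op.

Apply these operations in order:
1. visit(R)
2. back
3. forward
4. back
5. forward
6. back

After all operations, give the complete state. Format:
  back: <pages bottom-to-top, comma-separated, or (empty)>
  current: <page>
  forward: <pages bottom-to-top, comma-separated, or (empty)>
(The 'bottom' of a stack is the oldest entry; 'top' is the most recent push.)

Answer: back: (empty)
current: HOME
forward: R

Derivation:
After 1 (visit(R)): cur=R back=1 fwd=0
After 2 (back): cur=HOME back=0 fwd=1
After 3 (forward): cur=R back=1 fwd=0
After 4 (back): cur=HOME back=0 fwd=1
After 5 (forward): cur=R back=1 fwd=0
After 6 (back): cur=HOME back=0 fwd=1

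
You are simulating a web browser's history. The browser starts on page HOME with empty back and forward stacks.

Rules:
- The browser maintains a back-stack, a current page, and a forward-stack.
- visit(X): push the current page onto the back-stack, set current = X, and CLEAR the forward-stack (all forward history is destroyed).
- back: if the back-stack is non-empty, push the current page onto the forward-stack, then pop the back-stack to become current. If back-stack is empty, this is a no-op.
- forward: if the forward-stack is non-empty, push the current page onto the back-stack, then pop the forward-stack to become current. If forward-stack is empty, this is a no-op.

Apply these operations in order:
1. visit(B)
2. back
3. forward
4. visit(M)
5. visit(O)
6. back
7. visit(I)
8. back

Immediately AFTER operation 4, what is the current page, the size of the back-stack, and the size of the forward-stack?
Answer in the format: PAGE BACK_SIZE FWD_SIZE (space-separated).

After 1 (visit(B)): cur=B back=1 fwd=0
After 2 (back): cur=HOME back=0 fwd=1
After 3 (forward): cur=B back=1 fwd=0
After 4 (visit(M)): cur=M back=2 fwd=0

M 2 0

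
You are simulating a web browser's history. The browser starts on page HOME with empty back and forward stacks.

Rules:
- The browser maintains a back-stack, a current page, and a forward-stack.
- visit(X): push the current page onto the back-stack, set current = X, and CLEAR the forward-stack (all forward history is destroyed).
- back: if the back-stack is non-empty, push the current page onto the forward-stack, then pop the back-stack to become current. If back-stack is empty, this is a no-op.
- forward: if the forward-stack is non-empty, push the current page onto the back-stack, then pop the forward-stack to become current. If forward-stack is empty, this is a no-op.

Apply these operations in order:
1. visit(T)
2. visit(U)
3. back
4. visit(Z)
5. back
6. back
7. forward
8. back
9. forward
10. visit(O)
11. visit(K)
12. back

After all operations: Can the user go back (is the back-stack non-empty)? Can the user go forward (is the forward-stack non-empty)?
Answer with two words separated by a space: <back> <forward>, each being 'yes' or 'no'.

After 1 (visit(T)): cur=T back=1 fwd=0
After 2 (visit(U)): cur=U back=2 fwd=0
After 3 (back): cur=T back=1 fwd=1
After 4 (visit(Z)): cur=Z back=2 fwd=0
After 5 (back): cur=T back=1 fwd=1
After 6 (back): cur=HOME back=0 fwd=2
After 7 (forward): cur=T back=1 fwd=1
After 8 (back): cur=HOME back=0 fwd=2
After 9 (forward): cur=T back=1 fwd=1
After 10 (visit(O)): cur=O back=2 fwd=0
After 11 (visit(K)): cur=K back=3 fwd=0
After 12 (back): cur=O back=2 fwd=1

Answer: yes yes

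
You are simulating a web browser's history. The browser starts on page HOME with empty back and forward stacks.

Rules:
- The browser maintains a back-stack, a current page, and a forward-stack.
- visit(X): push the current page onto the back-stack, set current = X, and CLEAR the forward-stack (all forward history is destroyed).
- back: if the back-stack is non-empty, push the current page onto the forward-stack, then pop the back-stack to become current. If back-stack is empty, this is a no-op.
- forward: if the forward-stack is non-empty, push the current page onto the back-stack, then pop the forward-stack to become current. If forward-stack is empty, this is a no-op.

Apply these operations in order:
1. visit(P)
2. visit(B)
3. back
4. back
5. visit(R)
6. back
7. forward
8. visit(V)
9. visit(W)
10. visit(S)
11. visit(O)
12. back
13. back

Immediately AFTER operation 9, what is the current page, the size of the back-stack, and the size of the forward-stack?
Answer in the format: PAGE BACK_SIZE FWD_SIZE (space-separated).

After 1 (visit(P)): cur=P back=1 fwd=0
After 2 (visit(B)): cur=B back=2 fwd=0
After 3 (back): cur=P back=1 fwd=1
After 4 (back): cur=HOME back=0 fwd=2
After 5 (visit(R)): cur=R back=1 fwd=0
After 6 (back): cur=HOME back=0 fwd=1
After 7 (forward): cur=R back=1 fwd=0
After 8 (visit(V)): cur=V back=2 fwd=0
After 9 (visit(W)): cur=W back=3 fwd=0

W 3 0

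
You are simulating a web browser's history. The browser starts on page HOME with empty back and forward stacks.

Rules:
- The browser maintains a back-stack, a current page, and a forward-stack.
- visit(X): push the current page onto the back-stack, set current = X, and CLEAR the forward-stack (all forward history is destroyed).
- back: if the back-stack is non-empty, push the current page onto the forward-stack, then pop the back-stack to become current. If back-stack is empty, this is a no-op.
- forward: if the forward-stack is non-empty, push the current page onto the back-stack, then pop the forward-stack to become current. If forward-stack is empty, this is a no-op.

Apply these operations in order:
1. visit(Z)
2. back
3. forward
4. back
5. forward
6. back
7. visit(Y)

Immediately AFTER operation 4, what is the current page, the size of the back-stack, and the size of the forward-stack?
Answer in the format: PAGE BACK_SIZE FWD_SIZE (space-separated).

After 1 (visit(Z)): cur=Z back=1 fwd=0
After 2 (back): cur=HOME back=0 fwd=1
After 3 (forward): cur=Z back=1 fwd=0
After 4 (back): cur=HOME back=0 fwd=1

HOME 0 1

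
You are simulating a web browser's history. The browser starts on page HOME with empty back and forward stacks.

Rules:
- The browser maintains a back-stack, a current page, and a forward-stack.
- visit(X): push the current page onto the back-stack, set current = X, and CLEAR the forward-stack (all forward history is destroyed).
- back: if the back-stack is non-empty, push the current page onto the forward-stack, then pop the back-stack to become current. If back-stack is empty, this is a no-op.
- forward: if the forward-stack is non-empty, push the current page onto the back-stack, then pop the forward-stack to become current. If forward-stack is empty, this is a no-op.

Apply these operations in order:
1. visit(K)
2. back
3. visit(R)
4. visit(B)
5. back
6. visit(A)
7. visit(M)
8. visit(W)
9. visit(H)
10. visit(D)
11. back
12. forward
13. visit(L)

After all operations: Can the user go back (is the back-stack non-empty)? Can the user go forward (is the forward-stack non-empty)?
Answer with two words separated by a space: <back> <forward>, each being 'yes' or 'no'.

Answer: yes no

Derivation:
After 1 (visit(K)): cur=K back=1 fwd=0
After 2 (back): cur=HOME back=0 fwd=1
After 3 (visit(R)): cur=R back=1 fwd=0
After 4 (visit(B)): cur=B back=2 fwd=0
After 5 (back): cur=R back=1 fwd=1
After 6 (visit(A)): cur=A back=2 fwd=0
After 7 (visit(M)): cur=M back=3 fwd=0
After 8 (visit(W)): cur=W back=4 fwd=0
After 9 (visit(H)): cur=H back=5 fwd=0
After 10 (visit(D)): cur=D back=6 fwd=0
After 11 (back): cur=H back=5 fwd=1
After 12 (forward): cur=D back=6 fwd=0
After 13 (visit(L)): cur=L back=7 fwd=0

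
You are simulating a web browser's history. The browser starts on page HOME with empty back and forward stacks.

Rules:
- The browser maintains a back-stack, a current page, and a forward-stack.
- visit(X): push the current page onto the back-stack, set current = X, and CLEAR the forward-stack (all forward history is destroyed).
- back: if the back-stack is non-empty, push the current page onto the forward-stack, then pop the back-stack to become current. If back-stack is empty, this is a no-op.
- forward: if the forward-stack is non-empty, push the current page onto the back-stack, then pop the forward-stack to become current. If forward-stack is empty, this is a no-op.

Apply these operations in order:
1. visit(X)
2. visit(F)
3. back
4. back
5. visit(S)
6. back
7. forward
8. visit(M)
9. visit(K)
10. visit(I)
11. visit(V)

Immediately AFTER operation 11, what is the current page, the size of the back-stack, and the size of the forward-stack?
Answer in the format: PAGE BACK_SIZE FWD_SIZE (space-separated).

After 1 (visit(X)): cur=X back=1 fwd=0
After 2 (visit(F)): cur=F back=2 fwd=0
After 3 (back): cur=X back=1 fwd=1
After 4 (back): cur=HOME back=0 fwd=2
After 5 (visit(S)): cur=S back=1 fwd=0
After 6 (back): cur=HOME back=0 fwd=1
After 7 (forward): cur=S back=1 fwd=0
After 8 (visit(M)): cur=M back=2 fwd=0
After 9 (visit(K)): cur=K back=3 fwd=0
After 10 (visit(I)): cur=I back=4 fwd=0
After 11 (visit(V)): cur=V back=5 fwd=0

V 5 0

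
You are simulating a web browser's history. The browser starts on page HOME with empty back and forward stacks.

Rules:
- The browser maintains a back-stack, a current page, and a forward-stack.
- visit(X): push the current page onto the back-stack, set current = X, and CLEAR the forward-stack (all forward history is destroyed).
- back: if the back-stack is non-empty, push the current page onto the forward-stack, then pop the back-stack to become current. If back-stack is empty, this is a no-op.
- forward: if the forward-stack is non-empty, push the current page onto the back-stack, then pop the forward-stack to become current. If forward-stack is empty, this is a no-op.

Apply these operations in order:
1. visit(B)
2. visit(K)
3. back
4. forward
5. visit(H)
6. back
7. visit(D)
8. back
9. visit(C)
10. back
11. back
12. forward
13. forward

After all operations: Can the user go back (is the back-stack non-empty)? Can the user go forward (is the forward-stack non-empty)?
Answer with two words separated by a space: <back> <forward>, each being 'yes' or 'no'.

Answer: yes no

Derivation:
After 1 (visit(B)): cur=B back=1 fwd=0
After 2 (visit(K)): cur=K back=2 fwd=0
After 3 (back): cur=B back=1 fwd=1
After 4 (forward): cur=K back=2 fwd=0
After 5 (visit(H)): cur=H back=3 fwd=0
After 6 (back): cur=K back=2 fwd=1
After 7 (visit(D)): cur=D back=3 fwd=0
After 8 (back): cur=K back=2 fwd=1
After 9 (visit(C)): cur=C back=3 fwd=0
After 10 (back): cur=K back=2 fwd=1
After 11 (back): cur=B back=1 fwd=2
After 12 (forward): cur=K back=2 fwd=1
After 13 (forward): cur=C back=3 fwd=0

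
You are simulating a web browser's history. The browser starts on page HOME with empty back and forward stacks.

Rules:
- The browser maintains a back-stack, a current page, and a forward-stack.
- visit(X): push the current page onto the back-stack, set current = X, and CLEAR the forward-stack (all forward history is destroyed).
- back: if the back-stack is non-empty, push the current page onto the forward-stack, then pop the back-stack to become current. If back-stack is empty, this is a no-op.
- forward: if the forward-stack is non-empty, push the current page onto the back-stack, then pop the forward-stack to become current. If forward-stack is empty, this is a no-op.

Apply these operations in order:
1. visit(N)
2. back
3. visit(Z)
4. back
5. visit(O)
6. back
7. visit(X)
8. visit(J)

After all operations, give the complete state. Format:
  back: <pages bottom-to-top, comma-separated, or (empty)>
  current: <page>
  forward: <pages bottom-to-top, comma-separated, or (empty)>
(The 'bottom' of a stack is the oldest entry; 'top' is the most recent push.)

Answer: back: HOME,X
current: J
forward: (empty)

Derivation:
After 1 (visit(N)): cur=N back=1 fwd=0
After 2 (back): cur=HOME back=0 fwd=1
After 3 (visit(Z)): cur=Z back=1 fwd=0
After 4 (back): cur=HOME back=0 fwd=1
After 5 (visit(O)): cur=O back=1 fwd=0
After 6 (back): cur=HOME back=0 fwd=1
After 7 (visit(X)): cur=X back=1 fwd=0
After 8 (visit(J)): cur=J back=2 fwd=0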